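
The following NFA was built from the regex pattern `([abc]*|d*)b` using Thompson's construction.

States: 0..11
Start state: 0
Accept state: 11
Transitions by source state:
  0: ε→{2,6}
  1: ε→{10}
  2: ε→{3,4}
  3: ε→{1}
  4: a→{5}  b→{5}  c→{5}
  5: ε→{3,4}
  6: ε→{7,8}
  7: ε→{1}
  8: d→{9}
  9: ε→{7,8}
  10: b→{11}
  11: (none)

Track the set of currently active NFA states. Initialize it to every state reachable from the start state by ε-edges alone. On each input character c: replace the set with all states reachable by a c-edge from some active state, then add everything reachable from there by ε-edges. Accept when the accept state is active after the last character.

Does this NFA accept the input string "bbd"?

S₀ = ε-closure({0}) = {0,1,2,3,4,6,7,8,10}
'b' @ 1: {1,3,4,5,10,11}  [accepting]
'b' @ 2: {1,3,4,5,10,11}  [accepting]
'd' @ 3: {}  — no active states
after full input: {}  (accept=11 not in)

Answer: REJECT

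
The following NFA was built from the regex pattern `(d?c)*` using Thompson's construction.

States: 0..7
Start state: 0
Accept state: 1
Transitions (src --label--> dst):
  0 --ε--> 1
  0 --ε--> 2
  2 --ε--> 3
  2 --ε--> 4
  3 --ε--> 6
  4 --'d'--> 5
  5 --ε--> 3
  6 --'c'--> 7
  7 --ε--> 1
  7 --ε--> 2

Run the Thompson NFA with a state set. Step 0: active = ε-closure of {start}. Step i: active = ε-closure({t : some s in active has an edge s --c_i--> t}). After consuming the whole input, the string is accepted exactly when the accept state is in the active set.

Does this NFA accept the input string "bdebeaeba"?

start: ε-closure({0}) = {0,1,2,3,4,6}
'b' @ 1: {}  — state set empty
rest 'debeaeba' ignored (set empty)
after full input: {}  (accept=1 not in)

Answer: REJECT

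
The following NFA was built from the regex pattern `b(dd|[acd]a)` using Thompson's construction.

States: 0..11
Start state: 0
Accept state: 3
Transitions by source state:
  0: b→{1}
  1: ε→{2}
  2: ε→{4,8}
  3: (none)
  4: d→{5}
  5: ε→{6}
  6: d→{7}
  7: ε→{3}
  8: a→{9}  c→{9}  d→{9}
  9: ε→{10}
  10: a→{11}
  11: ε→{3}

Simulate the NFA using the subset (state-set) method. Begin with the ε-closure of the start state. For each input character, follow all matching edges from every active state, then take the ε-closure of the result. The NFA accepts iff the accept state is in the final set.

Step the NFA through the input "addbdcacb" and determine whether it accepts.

Answer: REJECT

Derivation:
S₀ = ε-closure({0}) = {0}
'a' @ 1: {}  — no active states
rest 'ddbdcacb' ignored (set empty)
end set {} — state 3 not in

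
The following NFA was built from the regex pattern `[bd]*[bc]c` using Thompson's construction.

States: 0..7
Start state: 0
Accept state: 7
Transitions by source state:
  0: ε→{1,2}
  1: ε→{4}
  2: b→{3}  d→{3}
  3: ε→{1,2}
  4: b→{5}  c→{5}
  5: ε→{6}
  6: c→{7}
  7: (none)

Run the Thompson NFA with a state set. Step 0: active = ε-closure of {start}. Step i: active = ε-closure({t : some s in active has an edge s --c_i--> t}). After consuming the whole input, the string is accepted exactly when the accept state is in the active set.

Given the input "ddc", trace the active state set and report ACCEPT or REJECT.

Answer: REJECT

Derivation:
start: ε-closure({0}) = {0,1,2,4}
'd' @ 1: {1,2,3,4}
'd' @ 2: {1,2,3,4}
'c' @ 3: {5,6}
end set {5,6} — state 7 not in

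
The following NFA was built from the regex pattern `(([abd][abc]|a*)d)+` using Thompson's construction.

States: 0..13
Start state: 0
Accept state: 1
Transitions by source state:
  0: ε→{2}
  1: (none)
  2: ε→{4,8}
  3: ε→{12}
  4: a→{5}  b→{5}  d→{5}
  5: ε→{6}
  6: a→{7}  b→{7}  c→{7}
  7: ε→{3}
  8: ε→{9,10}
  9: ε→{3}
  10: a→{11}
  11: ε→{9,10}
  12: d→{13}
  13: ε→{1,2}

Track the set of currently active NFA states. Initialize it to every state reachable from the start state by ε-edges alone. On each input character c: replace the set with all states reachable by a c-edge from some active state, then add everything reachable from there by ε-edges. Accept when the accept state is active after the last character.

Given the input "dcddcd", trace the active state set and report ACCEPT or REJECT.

initial (ε-close {0}): {0,2,3,4,8,9,10,12}
'd' @ 1: {1,2,3,4,5,6,8,9,10,12,13}  (accept∈set)
'c' @ 2: {3,7,12}
'd' @ 3: {1,2,3,4,8,9,10,12,13}  (accept∈set)
'd' @ 4: {1,2,3,4,5,6,8,9,10,12,13}  (accept∈set)
'c' @ 5: {3,7,12}
'd' @ 6: {1,2,3,4,8,9,10,12,13}  (accept∈set)
final: {1,2,3,4,8,9,10,12,13}; accept 1 in set

Answer: ACCEPT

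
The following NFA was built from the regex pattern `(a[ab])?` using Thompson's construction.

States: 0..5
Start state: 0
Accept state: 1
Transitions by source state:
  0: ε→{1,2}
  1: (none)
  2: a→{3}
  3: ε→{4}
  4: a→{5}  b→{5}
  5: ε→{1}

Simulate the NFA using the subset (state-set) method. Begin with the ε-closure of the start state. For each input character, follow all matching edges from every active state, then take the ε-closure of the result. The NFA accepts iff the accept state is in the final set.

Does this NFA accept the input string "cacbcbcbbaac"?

Answer: REJECT

Derivation:
S₀ = ε-closure({0}) = {0,1,2}
'c' @ 1: {}  — state set empty
rest 'acbcbcbbaac' ignored (set empty)
final: {}; accept 1 not in set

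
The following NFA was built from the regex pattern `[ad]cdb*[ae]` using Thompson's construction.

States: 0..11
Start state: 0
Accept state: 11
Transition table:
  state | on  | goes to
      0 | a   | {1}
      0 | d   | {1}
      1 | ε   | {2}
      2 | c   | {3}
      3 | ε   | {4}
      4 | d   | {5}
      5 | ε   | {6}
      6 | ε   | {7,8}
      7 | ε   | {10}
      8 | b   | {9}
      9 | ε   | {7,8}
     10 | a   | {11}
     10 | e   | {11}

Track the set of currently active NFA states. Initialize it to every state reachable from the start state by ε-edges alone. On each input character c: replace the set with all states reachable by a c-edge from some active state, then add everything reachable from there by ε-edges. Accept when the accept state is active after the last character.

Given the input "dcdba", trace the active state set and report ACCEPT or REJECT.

initial (ε-close {0}): {0}
'd' @ 1: {1,2}
'c' @ 2: {3,4}
'd' @ 3: {5,6,7,8,10}
'b' @ 4: {7,8,9,10}
'a' @ 5: {11}  ✓accept
after full input: {11}  (accept=11 in)

Answer: ACCEPT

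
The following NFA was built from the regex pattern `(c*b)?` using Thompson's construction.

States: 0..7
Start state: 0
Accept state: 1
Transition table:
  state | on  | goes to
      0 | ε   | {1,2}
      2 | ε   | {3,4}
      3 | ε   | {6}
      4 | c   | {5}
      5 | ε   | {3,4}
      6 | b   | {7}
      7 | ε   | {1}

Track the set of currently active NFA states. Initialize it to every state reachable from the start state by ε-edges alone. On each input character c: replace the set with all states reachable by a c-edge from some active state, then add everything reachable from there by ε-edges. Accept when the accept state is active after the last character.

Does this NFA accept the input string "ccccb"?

Answer: ACCEPT

Trace:
initial (ε-close {0}): {0,1,2,3,4,6}
'c' @ 1: {3,4,5,6}
'c' @ 2: {3,4,5,6}
'c' @ 3: {3,4,5,6}
'c' @ 4: {3,4,5,6}
'b' @ 5: {1,7}  [accepting]
final: {1,7}; accept 1 in set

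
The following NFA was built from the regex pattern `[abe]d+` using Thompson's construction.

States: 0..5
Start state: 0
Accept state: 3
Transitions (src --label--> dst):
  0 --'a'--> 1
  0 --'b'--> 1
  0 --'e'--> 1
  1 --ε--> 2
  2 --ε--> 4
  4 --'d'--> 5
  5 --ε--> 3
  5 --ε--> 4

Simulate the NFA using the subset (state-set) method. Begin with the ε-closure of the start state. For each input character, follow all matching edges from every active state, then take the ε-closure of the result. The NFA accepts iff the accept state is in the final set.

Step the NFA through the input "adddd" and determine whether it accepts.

S₀ = ε-closure({0}) = {0}
'a' @ 1: {1,2,4}
'd' @ 2: {3,4,5}  (accept∈set)
'd' @ 3: {3,4,5}  (accept∈set)
'd' @ 4: {3,4,5}  (accept∈set)
'd' @ 5: {3,4,5}  (accept∈set)
end set {3,4,5} — state 3 in

Answer: ACCEPT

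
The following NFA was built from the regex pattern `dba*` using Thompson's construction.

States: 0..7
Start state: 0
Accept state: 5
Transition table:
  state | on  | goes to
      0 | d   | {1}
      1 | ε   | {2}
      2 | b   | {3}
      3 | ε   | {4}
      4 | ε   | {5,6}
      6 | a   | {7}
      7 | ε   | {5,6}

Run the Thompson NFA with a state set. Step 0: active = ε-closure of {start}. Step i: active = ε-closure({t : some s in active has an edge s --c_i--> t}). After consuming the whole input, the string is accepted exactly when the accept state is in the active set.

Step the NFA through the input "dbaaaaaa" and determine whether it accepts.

S₀ = ε-closure({0}) = {0}
'd' @ 1: {1,2}
'b' @ 2: {3,4,5,6}  ✓accept
'a' @ 3: {5,6,7}  ✓accept
'a' @ 4: {5,6,7}  ✓accept
'a' @ 5: {5,6,7}  ✓accept
'a' @ 6: {5,6,7}  ✓accept
'a' @ 7: {5,6,7}  ✓accept
'a' @ 8: {5,6,7}  ✓accept
end set {5,6,7} — state 5 in

Answer: ACCEPT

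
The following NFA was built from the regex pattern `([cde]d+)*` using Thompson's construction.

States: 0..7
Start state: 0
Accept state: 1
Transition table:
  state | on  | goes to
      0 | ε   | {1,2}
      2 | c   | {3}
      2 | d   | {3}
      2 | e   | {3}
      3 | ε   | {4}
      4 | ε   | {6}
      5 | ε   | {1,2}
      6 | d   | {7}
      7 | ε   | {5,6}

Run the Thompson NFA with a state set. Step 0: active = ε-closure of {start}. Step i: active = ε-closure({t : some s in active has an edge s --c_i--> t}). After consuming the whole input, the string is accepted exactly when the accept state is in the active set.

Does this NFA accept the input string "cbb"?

S₀ = ε-closure({0}) = {0,1,2}
'c' @ 1: {3,4,6}
'b' @ 2: {}  — dead — no transitions
rest 'b' ignored (set empty)
after full input: {}  (accept=1 not in)

Answer: REJECT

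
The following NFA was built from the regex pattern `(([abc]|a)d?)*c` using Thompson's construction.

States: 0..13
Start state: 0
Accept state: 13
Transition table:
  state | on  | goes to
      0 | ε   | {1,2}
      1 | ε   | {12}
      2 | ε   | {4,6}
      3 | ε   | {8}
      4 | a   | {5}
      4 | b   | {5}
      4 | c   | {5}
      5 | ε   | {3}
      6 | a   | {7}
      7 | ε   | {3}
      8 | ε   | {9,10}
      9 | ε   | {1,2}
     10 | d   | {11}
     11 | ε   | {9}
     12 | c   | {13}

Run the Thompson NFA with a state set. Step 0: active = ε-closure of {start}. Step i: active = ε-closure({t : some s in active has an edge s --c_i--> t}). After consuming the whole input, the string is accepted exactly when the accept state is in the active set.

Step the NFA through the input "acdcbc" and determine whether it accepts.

Answer: ACCEPT

Derivation:
initial (ε-close {0}): {0,1,2,4,6,12}
'a' @ 1: {1,2,3,4,5,6,7,8,9,10,12}
'c' @ 2: {1,2,3,4,5,6,8,9,10,12,13}  ✓accept
'd' @ 3: {1,2,4,6,9,11,12}
'c' @ 4: {1,2,3,4,5,6,8,9,10,12,13}  ✓accept
'b' @ 5: {1,2,3,4,5,6,8,9,10,12}
'c' @ 6: {1,2,3,4,5,6,8,9,10,12,13}  ✓accept
after full input: {1,2,3,4,5,6,8,9,10,12,13}  (accept=13 in)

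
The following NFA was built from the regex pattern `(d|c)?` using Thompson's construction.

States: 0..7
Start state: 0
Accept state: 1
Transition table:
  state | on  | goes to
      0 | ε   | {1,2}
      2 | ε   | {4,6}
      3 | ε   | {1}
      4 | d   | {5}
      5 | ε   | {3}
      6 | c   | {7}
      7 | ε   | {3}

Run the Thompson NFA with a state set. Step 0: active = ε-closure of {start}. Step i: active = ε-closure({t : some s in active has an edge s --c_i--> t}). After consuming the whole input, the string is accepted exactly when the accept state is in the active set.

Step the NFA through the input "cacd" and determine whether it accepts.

initial (ε-close {0}): {0,1,2,4,6}
'c' @ 1: {1,3,7}  ✓accept
'a' @ 2: {}  — dead — no transitions
rest 'cd' ignored (set empty)
final: {}; accept 1 not in set

Answer: REJECT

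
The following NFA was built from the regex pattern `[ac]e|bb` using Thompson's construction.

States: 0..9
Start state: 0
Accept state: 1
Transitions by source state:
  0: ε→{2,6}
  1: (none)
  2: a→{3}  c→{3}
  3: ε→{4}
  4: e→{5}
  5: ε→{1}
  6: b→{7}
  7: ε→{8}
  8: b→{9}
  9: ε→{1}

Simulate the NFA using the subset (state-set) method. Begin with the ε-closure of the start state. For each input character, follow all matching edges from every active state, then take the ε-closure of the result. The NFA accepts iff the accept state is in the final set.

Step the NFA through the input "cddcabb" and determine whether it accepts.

initial (ε-close {0}): {0,2,6}
'c' @ 1: {3,4}
'd' @ 2: {}  — dead — no transitions
rest 'dcabb' ignored (set empty)
after full input: {}  (accept=1 not in)

Answer: REJECT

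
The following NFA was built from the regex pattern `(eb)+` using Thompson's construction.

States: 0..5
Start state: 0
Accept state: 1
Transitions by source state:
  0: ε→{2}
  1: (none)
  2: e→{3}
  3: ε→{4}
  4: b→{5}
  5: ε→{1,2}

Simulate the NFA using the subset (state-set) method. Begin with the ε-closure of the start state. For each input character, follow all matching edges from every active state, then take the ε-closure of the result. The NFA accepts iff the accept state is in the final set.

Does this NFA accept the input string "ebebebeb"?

Answer: ACCEPT

Trace:
S₀ = ε-closure({0}) = {0,2}
'e' @ 1: {3,4}
'b' @ 2: {1,2,5}  [accepting]
'e' @ 3: {3,4}
'b' @ 4: {1,2,5}  [accepting]
'e' @ 5: {3,4}
'b' @ 6: {1,2,5}  [accepting]
'e' @ 7: {3,4}
'b' @ 8: {1,2,5}  [accepting]
final: {1,2,5}; accept 1 in set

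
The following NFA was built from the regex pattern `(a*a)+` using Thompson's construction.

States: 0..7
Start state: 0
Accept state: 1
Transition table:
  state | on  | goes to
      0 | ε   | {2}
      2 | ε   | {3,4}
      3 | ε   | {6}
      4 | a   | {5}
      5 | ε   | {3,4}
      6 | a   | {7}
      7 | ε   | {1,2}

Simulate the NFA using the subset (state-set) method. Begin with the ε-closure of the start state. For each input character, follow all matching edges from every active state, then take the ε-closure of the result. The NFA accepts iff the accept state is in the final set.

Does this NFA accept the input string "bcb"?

Answer: REJECT

Trace:
start: ε-closure({0}) = {0,2,3,4,6}
'b' @ 1: {}  — dead — no transitions
rest 'cb' ignored (set empty)
final: {}; accept 1 not in set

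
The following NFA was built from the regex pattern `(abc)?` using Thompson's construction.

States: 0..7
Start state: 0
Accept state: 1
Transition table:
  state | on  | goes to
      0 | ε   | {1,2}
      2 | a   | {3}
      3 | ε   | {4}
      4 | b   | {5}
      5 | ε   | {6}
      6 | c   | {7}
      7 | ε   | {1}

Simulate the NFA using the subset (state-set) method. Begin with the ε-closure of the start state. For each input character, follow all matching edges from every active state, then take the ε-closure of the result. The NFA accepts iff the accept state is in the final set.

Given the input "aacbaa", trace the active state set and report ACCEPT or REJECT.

initial (ε-close {0}): {0,1,2}
'a' @ 1: {3,4}
'a' @ 2: {}  — dead — no transitions
rest 'cbaa' ignored (set empty)
final: {}; accept 1 not in set

Answer: REJECT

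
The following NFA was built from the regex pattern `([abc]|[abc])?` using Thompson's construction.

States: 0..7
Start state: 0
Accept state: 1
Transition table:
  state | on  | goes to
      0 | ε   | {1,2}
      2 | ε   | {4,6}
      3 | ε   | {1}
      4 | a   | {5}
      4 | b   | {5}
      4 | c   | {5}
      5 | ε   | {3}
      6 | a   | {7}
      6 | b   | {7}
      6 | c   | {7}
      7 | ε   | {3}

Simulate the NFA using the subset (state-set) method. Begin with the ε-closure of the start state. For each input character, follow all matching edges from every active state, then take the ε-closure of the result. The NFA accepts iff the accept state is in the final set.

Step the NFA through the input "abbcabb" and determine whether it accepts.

start: ε-closure({0}) = {0,1,2,4,6}
'a' @ 1: {1,3,5,7}  (accept∈set)
'b' @ 2: {}  — state set empty
rest 'bcabb' ignored (set empty)
after full input: {}  (accept=1 not in)

Answer: REJECT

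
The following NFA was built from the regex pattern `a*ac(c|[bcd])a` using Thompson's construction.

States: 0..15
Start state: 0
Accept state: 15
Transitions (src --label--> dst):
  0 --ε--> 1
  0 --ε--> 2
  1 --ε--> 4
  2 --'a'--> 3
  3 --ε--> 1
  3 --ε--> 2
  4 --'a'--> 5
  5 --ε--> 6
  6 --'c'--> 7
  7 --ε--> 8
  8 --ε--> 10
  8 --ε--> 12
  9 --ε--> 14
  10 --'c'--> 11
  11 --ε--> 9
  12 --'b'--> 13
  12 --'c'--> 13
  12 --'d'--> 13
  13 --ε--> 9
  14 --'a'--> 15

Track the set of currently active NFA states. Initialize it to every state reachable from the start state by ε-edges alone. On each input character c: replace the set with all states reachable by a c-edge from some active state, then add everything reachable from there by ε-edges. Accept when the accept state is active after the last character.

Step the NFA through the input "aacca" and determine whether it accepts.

Answer: ACCEPT

Trace:
start: ε-closure({0}) = {0,1,2,4}
'a' @ 1: {1,2,3,4,5,6}
'a' @ 2: {1,2,3,4,5,6}
'c' @ 3: {7,8,10,12}
'c' @ 4: {9,11,13,14}
'a' @ 5: {15}  (accept∈set)
end set {15} — state 15 in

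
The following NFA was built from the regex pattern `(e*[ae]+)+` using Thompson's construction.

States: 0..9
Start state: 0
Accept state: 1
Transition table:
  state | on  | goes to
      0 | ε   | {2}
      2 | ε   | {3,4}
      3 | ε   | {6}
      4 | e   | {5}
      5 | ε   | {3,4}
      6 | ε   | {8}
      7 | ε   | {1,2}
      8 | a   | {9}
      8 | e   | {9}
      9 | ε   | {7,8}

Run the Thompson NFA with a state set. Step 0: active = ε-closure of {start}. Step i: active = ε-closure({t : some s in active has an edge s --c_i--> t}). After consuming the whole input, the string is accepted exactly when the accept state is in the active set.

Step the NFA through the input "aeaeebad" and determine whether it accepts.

start: ε-closure({0}) = {0,2,3,4,6,8}
'a' @ 1: {1,2,3,4,6,7,8,9}  (accept∈set)
'e' @ 2: {1,2,3,4,5,6,7,8,9}  (accept∈set)
'a' @ 3: {1,2,3,4,6,7,8,9}  (accept∈set)
'e' @ 4: {1,2,3,4,5,6,7,8,9}  (accept∈set)
'e' @ 5: {1,2,3,4,5,6,7,8,9}  (accept∈set)
'b' @ 6: {}  — no active states
rest 'ad' ignored (set empty)
end set {} — state 1 not in

Answer: REJECT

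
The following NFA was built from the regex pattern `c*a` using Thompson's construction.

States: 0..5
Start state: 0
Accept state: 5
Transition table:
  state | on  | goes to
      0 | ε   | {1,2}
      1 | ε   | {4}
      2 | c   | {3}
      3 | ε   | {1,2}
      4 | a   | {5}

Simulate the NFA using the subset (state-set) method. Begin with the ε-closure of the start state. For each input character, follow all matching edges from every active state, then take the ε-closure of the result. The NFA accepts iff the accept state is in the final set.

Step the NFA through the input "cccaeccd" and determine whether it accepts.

Answer: REJECT

Steps:
S₀ = ε-closure({0}) = {0,1,2,4}
'c' @ 1: {1,2,3,4}
'c' @ 2: {1,2,3,4}
'c' @ 3: {1,2,3,4}
'a' @ 4: {5}  ✓accept
'e' @ 5: {}  — state set empty
rest 'ccd' ignored (set empty)
end set {} — state 5 not in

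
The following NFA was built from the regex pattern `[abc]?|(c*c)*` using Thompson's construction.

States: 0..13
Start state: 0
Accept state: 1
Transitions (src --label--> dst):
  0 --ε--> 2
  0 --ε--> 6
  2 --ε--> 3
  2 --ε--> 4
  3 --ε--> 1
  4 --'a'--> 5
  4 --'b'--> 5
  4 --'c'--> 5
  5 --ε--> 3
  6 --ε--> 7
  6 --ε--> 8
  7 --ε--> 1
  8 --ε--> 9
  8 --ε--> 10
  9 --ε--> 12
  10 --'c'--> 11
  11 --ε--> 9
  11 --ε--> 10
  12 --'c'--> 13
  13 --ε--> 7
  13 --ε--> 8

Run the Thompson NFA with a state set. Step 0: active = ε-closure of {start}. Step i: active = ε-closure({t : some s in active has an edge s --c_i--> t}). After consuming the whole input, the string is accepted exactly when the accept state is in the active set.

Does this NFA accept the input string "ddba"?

Answer: REJECT

Trace:
start: ε-closure({0}) = {0,1,2,3,4,6,7,8,9,10,12}
'd' @ 1: {}  — state set empty
rest 'dba' ignored (set empty)
final: {}; accept 1 not in set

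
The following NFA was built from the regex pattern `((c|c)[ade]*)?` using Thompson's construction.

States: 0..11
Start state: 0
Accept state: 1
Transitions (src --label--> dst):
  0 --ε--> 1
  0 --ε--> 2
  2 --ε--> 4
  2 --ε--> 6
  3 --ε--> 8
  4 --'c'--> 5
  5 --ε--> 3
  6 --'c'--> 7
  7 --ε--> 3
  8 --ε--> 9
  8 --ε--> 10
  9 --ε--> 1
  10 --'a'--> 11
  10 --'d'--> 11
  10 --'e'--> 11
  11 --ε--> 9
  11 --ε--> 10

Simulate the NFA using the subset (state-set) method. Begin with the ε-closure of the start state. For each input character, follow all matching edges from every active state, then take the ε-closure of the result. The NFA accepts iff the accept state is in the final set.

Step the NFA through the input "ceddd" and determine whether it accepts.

Answer: ACCEPT

Steps:
initial (ε-close {0}): {0,1,2,4,6}
'c' @ 1: {1,3,5,7,8,9,10}  ✓accept
'e' @ 2: {1,9,10,11}  ✓accept
'd' @ 3: {1,9,10,11}  ✓accept
'd' @ 4: {1,9,10,11}  ✓accept
'd' @ 5: {1,9,10,11}  ✓accept
end set {1,9,10,11} — state 1 in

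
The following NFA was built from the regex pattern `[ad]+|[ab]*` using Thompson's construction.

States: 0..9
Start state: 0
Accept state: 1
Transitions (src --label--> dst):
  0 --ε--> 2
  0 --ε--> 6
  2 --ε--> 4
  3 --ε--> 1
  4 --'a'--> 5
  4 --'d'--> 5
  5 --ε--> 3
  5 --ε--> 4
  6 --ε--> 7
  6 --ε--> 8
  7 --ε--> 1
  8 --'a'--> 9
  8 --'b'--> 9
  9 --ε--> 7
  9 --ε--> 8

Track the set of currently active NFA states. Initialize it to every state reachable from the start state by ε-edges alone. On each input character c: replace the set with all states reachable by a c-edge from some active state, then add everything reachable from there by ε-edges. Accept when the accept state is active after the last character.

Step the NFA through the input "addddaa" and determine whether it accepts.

initial (ε-close {0}): {0,1,2,4,6,7,8}
'a' @ 1: {1,3,4,5,7,8,9}  ✓accept
'd' @ 2: {1,3,4,5}  ✓accept
'd' @ 3: {1,3,4,5}  ✓accept
'd' @ 4: {1,3,4,5}  ✓accept
'd' @ 5: {1,3,4,5}  ✓accept
'a' @ 6: {1,3,4,5}  ✓accept
'a' @ 7: {1,3,4,5}  ✓accept
final: {1,3,4,5}; accept 1 in set

Answer: ACCEPT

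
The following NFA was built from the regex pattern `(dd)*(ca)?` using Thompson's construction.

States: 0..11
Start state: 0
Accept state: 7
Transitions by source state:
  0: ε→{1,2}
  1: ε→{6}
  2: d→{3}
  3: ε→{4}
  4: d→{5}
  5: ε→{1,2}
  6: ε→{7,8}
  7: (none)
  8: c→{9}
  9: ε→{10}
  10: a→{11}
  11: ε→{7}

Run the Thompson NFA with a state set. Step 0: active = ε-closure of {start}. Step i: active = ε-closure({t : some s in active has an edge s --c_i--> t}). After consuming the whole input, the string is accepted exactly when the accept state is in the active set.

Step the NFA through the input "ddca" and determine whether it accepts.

Answer: ACCEPT

Trace:
initial (ε-close {0}): {0,1,2,6,7,8}
'd' @ 1: {3,4}
'd' @ 2: {1,2,5,6,7,8}  (accept∈set)
'c' @ 3: {9,10}
'a' @ 4: {7,11}  (accept∈set)
after full input: {7,11}  (accept=7 in)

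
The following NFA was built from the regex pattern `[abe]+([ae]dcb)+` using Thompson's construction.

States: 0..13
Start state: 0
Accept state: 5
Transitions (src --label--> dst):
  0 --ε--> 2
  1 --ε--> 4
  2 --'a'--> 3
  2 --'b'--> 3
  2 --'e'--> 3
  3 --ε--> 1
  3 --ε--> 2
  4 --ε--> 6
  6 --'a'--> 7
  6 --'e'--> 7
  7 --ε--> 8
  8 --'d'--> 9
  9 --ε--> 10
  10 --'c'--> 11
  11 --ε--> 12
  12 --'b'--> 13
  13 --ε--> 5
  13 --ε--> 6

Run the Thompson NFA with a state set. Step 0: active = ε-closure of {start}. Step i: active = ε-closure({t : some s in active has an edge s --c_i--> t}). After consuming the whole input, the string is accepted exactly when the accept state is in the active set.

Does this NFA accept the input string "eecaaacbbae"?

Answer: REJECT

Derivation:
start: ε-closure({0}) = {0,2}
'e' @ 1: {1,2,3,4,6}
'e' @ 2: {1,2,3,4,6,7,8}
'c' @ 3: {}  — state set empty
rest 'aaacbbae' ignored (set empty)
end set {} — state 5 not in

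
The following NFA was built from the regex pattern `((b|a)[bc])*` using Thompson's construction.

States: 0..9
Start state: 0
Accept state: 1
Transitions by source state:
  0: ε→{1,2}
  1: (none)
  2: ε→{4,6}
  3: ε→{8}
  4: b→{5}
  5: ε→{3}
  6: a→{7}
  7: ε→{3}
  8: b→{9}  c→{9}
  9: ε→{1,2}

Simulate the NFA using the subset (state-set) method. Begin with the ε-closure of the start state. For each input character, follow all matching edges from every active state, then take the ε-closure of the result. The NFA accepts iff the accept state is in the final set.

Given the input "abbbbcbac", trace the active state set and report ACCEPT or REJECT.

Answer: REJECT

Derivation:
start: ε-closure({0}) = {0,1,2,4,6}
'a' @ 1: {3,7,8}
'b' @ 2: {1,2,4,6,9}  [accepting]
'b' @ 3: {3,5,8}
'b' @ 4: {1,2,4,6,9}  [accepting]
'b' @ 5: {3,5,8}
'c' @ 6: {1,2,4,6,9}  [accepting]
'b' @ 7: {3,5,8}
'a' @ 8: {}  — state set empty
rest 'c' ignored (set empty)
final: {}; accept 1 not in set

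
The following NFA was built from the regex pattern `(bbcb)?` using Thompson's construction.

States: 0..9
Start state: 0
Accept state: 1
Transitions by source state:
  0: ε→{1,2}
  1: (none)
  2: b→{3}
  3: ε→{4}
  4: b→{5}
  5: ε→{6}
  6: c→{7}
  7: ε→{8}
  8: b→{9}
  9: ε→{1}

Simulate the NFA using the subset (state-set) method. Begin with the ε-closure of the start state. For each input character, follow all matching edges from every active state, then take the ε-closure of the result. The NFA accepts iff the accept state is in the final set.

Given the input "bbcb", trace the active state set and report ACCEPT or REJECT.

Answer: ACCEPT

Derivation:
S₀ = ε-closure({0}) = {0,1,2}
'b' @ 1: {3,4}
'b' @ 2: {5,6}
'c' @ 3: {7,8}
'b' @ 4: {1,9}  ✓accept
after full input: {1,9}  (accept=1 in)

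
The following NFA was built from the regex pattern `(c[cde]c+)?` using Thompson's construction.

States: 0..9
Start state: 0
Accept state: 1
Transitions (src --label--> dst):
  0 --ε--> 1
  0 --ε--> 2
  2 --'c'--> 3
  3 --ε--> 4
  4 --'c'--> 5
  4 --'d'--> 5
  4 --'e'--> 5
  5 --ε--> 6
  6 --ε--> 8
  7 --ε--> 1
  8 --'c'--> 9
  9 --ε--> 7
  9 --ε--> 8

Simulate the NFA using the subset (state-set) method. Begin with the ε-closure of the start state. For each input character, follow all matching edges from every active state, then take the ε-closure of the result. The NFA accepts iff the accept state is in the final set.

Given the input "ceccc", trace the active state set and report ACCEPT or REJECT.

S₀ = ε-closure({0}) = {0,1,2}
'c' @ 1: {3,4}
'e' @ 2: {5,6,8}
'c' @ 3: {1,7,8,9}  (accept∈set)
'c' @ 4: {1,7,8,9}  (accept∈set)
'c' @ 5: {1,7,8,9}  (accept∈set)
end set {1,7,8,9} — state 1 in

Answer: ACCEPT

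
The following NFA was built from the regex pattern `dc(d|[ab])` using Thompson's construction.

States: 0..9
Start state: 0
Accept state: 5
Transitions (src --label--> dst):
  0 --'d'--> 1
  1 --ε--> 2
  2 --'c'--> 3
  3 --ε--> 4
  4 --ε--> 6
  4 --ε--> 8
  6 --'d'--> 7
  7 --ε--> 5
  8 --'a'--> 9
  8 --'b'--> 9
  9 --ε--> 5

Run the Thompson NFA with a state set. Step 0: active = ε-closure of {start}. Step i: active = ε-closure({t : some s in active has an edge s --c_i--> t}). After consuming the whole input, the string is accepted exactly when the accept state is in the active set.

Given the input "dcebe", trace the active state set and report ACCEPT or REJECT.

initial (ε-close {0}): {0}
'd' @ 1: {1,2}
'c' @ 2: {3,4,6,8}
'e' @ 3: {}  — state set empty
rest 'be' ignored (set empty)
end set {} — state 5 not in

Answer: REJECT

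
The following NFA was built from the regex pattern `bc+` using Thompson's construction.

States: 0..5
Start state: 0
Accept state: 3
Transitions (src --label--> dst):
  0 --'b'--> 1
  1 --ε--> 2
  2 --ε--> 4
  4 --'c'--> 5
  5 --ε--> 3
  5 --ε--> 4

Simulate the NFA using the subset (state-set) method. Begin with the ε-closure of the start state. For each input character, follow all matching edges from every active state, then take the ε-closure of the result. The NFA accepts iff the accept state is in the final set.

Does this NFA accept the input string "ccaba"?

Answer: REJECT

Trace:
S₀ = ε-closure({0}) = {0}
'c' @ 1: {}  — dead — no transitions
rest 'caba' ignored (set empty)
after full input: {}  (accept=3 not in)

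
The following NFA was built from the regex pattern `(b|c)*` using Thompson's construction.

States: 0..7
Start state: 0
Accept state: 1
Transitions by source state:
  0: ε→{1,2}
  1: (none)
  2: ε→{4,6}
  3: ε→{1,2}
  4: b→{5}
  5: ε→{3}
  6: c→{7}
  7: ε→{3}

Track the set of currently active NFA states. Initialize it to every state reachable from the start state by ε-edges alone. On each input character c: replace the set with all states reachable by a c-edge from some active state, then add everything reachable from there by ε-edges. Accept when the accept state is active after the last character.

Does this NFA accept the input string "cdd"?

S₀ = ε-closure({0}) = {0,1,2,4,6}
'c' @ 1: {1,2,3,4,6,7}  [accepting]
'd' @ 2: {}  — no active states
rest 'd' ignored (set empty)
end set {} — state 1 not in

Answer: REJECT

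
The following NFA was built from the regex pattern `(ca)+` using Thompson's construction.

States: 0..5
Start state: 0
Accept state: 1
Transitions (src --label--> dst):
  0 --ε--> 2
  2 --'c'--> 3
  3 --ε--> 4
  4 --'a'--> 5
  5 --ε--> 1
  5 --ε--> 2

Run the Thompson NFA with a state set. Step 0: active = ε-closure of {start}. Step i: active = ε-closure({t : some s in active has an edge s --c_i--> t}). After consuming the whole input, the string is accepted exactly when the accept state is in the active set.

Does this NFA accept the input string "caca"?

Answer: ACCEPT

Steps:
start: ε-closure({0}) = {0,2}
'c' @ 1: {3,4}
'a' @ 2: {1,2,5}  (accept∈set)
'c' @ 3: {3,4}
'a' @ 4: {1,2,5}  (accept∈set)
end set {1,2,5} — state 1 in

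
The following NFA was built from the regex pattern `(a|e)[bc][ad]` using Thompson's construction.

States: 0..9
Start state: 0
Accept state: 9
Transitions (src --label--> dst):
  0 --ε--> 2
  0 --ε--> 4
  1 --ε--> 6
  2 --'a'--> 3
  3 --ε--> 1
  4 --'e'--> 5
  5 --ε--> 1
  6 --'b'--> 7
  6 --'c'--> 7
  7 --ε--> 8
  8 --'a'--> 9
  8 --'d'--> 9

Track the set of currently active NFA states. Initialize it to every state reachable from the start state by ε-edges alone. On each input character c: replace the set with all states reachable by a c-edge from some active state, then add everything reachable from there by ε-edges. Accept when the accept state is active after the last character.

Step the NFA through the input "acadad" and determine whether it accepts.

Answer: REJECT

Steps:
initial (ε-close {0}): {0,2,4}
'a' @ 1: {1,3,6}
'c' @ 2: {7,8}
'a' @ 3: {9}  ✓accept
'd' @ 4: {}  — state set empty
rest 'ad' ignored (set empty)
end set {} — state 9 not in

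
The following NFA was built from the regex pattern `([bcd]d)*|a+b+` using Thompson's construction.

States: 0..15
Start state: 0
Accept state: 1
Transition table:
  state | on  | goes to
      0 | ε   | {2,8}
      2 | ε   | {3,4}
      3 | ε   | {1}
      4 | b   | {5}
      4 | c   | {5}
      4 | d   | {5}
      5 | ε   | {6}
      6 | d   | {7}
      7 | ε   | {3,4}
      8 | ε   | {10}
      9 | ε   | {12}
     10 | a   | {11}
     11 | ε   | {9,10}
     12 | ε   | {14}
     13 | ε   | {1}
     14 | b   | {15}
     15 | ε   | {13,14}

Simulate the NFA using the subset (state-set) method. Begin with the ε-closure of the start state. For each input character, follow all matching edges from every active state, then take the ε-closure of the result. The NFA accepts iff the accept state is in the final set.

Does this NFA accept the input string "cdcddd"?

initial (ε-close {0}): {0,1,2,3,4,8,10}
'c' @ 1: {5,6}
'd' @ 2: {1,3,4,7}  (accept∈set)
'c' @ 3: {5,6}
'd' @ 4: {1,3,4,7}  (accept∈set)
'd' @ 5: {5,6}
'd' @ 6: {1,3,4,7}  (accept∈set)
after full input: {1,3,4,7}  (accept=1 in)

Answer: ACCEPT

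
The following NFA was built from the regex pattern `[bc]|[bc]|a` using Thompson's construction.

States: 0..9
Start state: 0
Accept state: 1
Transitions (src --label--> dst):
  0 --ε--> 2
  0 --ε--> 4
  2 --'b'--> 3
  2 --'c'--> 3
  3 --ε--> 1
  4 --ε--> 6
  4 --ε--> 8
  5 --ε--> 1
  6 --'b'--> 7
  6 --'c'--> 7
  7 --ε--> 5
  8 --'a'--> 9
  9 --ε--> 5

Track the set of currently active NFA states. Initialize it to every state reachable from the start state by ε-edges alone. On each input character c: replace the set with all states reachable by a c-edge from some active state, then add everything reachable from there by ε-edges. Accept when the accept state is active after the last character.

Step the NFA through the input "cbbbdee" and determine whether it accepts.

S₀ = ε-closure({0}) = {0,2,4,6,8}
'c' @ 1: {1,3,5,7}  [accepting]
'b' @ 2: {}  — state set empty
rest 'bbdee' ignored (set empty)
after full input: {}  (accept=1 not in)

Answer: REJECT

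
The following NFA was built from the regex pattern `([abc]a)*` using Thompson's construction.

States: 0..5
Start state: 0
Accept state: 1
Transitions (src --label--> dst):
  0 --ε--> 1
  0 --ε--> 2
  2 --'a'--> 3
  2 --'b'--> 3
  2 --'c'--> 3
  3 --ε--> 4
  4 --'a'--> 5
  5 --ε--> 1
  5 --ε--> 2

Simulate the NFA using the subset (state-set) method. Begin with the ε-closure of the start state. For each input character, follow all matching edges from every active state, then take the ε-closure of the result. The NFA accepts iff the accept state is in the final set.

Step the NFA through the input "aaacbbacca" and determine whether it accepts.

Answer: REJECT

Steps:
S₀ = ε-closure({0}) = {0,1,2}
'a' @ 1: {3,4}
'a' @ 2: {1,2,5}  ✓accept
'a' @ 3: {3,4}
'c' @ 4: {}  — dead — no transitions
rest 'bbacca' ignored (set empty)
after full input: {}  (accept=1 not in)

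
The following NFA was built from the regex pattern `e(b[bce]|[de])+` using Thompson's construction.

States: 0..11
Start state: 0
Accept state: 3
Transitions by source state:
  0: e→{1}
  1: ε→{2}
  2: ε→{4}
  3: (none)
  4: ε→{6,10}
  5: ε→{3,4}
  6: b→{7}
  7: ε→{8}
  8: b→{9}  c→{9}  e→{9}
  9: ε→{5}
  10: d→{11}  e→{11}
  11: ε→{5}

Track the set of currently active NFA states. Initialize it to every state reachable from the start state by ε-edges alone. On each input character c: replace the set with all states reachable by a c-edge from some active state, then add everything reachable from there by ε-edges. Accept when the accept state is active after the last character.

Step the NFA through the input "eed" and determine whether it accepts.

Answer: ACCEPT

Derivation:
initial (ε-close {0}): {0}
'e' @ 1: {1,2,4,6,10}
'e' @ 2: {3,4,5,6,10,11}  (accept∈set)
'd' @ 3: {3,4,5,6,10,11}  (accept∈set)
final: {3,4,5,6,10,11}; accept 3 in set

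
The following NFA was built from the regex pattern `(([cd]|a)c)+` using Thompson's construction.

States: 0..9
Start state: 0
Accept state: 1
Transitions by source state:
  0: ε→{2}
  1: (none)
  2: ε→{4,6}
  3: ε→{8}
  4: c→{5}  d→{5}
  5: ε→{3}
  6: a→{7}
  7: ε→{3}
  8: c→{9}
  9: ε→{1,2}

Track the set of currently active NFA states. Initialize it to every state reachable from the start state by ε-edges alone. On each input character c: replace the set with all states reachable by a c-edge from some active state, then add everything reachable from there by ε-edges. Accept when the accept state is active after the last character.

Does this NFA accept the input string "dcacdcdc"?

start: ε-closure({0}) = {0,2,4,6}
'd' @ 1: {3,5,8}
'c' @ 2: {1,2,4,6,9}  ✓accept
'a' @ 3: {3,7,8}
'c' @ 4: {1,2,4,6,9}  ✓accept
'd' @ 5: {3,5,8}
'c' @ 6: {1,2,4,6,9}  ✓accept
'd' @ 7: {3,5,8}
'c' @ 8: {1,2,4,6,9}  ✓accept
after full input: {1,2,4,6,9}  (accept=1 in)

Answer: ACCEPT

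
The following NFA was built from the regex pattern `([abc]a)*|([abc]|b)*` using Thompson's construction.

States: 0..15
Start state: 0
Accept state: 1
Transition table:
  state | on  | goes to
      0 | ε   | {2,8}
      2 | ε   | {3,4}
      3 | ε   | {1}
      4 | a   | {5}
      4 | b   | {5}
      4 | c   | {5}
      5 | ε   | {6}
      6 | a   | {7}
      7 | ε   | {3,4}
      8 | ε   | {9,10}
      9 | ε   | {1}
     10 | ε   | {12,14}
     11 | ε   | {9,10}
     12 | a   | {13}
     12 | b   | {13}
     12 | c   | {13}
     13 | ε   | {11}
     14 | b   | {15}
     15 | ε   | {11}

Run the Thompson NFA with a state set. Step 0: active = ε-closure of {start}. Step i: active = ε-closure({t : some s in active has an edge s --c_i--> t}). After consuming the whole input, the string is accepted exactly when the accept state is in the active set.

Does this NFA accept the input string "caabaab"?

Answer: ACCEPT

Trace:
start: ε-closure({0}) = {0,1,2,3,4,8,9,10,12,14}
'c' @ 1: {1,5,6,9,10,11,12,13,14}  (accept∈set)
'a' @ 2: {1,3,4,7,9,10,11,12,13,14}  (accept∈set)
'a' @ 3: {1,5,6,9,10,11,12,13,14}  (accept∈set)
'b' @ 4: {1,9,10,11,12,13,14,15}  (accept∈set)
'a' @ 5: {1,9,10,11,12,13,14}  (accept∈set)
'a' @ 6: {1,9,10,11,12,13,14}  (accept∈set)
'b' @ 7: {1,9,10,11,12,13,14,15}  (accept∈set)
final: {1,9,10,11,12,13,14,15}; accept 1 in set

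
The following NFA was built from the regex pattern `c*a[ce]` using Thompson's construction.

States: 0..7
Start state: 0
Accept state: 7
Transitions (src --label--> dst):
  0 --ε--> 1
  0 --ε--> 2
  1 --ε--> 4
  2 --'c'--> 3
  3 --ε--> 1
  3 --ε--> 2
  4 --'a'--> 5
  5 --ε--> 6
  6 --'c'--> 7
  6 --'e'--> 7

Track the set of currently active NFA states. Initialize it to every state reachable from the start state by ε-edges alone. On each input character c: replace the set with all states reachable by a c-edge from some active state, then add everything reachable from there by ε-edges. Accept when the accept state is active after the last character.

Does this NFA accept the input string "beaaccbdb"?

Answer: REJECT

Steps:
start: ε-closure({0}) = {0,1,2,4}
'b' @ 1: {}  — no active states
rest 'eaaccbdb' ignored (set empty)
after full input: {}  (accept=7 not in)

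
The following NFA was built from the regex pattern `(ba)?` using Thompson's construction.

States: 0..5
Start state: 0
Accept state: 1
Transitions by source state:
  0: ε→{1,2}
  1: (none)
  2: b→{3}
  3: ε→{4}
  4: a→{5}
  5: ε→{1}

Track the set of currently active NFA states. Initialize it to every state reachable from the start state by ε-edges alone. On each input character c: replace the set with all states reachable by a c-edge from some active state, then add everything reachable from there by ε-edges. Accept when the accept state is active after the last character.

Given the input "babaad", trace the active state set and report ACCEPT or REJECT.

initial (ε-close {0}): {0,1,2}
'b' @ 1: {3,4}
'a' @ 2: {1,5}  [accepting]
'b' @ 3: {}  — state set empty
rest 'aad' ignored (set empty)
after full input: {}  (accept=1 not in)

Answer: REJECT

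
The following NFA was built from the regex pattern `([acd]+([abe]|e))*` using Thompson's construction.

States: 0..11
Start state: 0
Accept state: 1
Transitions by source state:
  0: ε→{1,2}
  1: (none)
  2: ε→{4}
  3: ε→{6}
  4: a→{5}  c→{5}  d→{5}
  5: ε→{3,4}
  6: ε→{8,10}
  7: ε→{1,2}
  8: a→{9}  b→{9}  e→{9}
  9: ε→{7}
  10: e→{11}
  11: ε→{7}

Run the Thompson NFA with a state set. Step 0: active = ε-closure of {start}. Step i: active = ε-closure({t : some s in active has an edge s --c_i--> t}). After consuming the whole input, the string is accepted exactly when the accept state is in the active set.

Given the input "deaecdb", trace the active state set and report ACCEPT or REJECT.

initial (ε-close {0}): {0,1,2,4}
'd' @ 1: {3,4,5,6,8,10}
'e' @ 2: {1,2,4,7,9,11}  (accept∈set)
'a' @ 3: {3,4,5,6,8,10}
'e' @ 4: {1,2,4,7,9,11}  (accept∈set)
'c' @ 5: {3,4,5,6,8,10}
'd' @ 6: {3,4,5,6,8,10}
'b' @ 7: {1,2,4,7,9}  (accept∈set)
end set {1,2,4,7,9} — state 1 in

Answer: ACCEPT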